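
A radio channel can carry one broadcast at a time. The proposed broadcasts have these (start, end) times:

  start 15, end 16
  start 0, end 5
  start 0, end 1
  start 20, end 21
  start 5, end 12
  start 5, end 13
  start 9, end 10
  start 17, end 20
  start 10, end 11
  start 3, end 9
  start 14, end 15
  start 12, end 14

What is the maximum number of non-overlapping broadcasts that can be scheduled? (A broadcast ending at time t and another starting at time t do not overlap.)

9

Greedy by earliest finish: after sorting by end time, pick each interval compatible with the last pick.
By end time: (0,1), (0,5), (3,9), (9,10), (10,11), (5,12), (5,13), (12,14), (14,15), (15,16), (17,20), (20,21).
Pick (0,1); next start ≥ 1 → (3,9); next start ≥ 9 → (9,10); next start ≥ 10 → (10,11); next start ≥ 11 → (12,14); next start ≥ 14 → (14,15); next start ≥ 15 → (15,16); next start ≥ 16 → (17,20); next start ≥ 20 → (20,21).
Selected 9 broadcasts.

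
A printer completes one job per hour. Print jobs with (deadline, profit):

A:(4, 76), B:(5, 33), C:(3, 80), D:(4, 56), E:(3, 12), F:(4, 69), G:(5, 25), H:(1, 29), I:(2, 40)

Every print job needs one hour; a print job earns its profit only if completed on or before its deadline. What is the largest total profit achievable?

314

Sort by profit descending; place each in the latest free slot ≤ its deadline.
By profit: C(d3,80), A(d4,76), F(d4,69), D(d4,56), I(d2,40), B(d5,33), H(d1,29), G(d5,25), E(d3,12)
C→slot 3; A→slot 4; F→slot 2; D→slot 1; I skipped; B→slot 5; H skipped; G skipped; E skipped.
Profit = 56 + 69 + 80 + 76 + 33 = 314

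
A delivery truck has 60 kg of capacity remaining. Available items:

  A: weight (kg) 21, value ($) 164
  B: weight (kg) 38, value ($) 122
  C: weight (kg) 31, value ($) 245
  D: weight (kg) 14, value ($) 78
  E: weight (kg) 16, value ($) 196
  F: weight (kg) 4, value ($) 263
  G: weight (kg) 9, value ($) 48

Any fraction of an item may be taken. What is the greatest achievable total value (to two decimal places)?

774.29

Ratios (sorted): F 65.75, E 12.25, C 7.90, A 7.81, D 5.57, G 5.33, B 3.21
take F (4 @ 263); take E (16 @ 196); take C (31 @ 245); take 9/21 of A → 70.29. Capacity used 60/60.
Total value = 774.29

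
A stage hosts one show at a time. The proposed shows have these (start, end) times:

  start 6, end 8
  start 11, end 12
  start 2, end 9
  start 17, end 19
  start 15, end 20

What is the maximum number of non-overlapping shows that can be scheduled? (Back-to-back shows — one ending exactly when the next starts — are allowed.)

3

Sorted by end: (6,8)  (2,9)  (11,12)  (17,19)  (15,20)
take (6,8); take (11,12); take (17,19); skip (15,20).
Selected 3 shows.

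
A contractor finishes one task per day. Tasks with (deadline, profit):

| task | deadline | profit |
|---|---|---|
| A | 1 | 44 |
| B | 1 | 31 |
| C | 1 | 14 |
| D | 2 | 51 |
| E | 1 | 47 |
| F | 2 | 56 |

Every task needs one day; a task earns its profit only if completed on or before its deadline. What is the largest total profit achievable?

107

By profit: F(d2,56), D(d2,51), E(d1,47), A(d1,44), B(d1,31), C(d1,14)
F→slot 2; D→slot 1; E skipped; A skipped; B skipped; C skipped.
Profit = 51 + 56 = 107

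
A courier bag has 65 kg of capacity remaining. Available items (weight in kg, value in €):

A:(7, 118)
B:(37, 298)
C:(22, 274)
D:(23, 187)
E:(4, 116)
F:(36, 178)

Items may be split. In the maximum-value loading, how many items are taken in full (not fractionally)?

4

Ratios (sorted): E 29.00, A 16.86, C 12.45, D 8.13, B 8.05, F 4.94
take E (4 @ 116); take A (7 @ 118); take C (22 @ 274); take D (23 @ 187); take 9/37 of B → 72.49. Capacity used 65/65.
4 item(s) taken whole; one partial (take 9/37 of B).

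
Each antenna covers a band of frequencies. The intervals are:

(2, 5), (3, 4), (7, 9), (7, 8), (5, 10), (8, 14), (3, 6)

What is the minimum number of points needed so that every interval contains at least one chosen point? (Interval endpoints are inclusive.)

Sort by right endpoint; whenever an interval is uncovered, place a point at its right end.
Sorted: [3,4] [2,5] [3,6] [7,8] [7,9] [5,10] [8,14]
{[3,4],[2,5],[3,6]} hit by 4; {[7,8],[7,9],[5,10],[8,14]} hit by 8.
Points: 4, 8 (2 total).

2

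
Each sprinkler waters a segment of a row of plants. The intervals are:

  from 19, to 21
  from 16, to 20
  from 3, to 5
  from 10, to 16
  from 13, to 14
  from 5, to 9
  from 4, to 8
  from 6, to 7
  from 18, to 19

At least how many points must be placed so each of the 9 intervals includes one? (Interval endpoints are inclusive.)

By right end: [3,5]  [6,7]  [4,8]  [5,9]  [13,14]  [10,16]  [18,19]  [16,20]  [19,21]
[3,5] uncovered → point at 5; [6,7] uncovered → point at 7; [13,14] uncovered → point at 14; [18,19] uncovered → point at 19.
Points: 5, 7, 14, 19 (4 total).

4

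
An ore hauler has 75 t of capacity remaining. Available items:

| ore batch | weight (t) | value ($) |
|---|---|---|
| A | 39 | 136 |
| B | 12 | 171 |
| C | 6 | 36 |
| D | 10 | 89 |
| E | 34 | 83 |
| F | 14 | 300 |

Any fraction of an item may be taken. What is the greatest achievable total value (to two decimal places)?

Greedy by value/weight ratio, highest first.
Order: F (300/14=21.43) > B (171/12=14.25) > D (89/10=8.90) > C (36/6=6.00) > A (136/39=3.49) > E (83/34=2.44)
Fill: take F (14 @ 300) → take B (12 @ 171) → take D (10 @ 89) → take C (6 @ 36) → take 33/39 of A → 115.08; 75/75 used.
Total value = 711.08

711.08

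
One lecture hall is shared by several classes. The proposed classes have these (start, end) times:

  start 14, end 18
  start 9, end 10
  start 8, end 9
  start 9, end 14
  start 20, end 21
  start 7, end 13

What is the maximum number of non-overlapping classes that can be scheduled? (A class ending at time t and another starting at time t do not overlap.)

Sort by end time and greedily take each interval whose start is ≥ the last chosen end.
Sorted by end: (8,9)  (9,10)  (7,13)  (9,14)  (14,18)  (20,21)
take (8,9); take (9,10); take (14,18); take (20,21).
Selected 4 classes.

4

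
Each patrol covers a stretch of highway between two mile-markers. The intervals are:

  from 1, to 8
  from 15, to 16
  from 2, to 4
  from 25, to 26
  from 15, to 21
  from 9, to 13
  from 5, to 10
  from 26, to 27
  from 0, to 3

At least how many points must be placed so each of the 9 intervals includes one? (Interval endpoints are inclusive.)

4

Sort by right endpoint; whenever an interval is uncovered, place a point at its right end.
Sorted: [0,3] [2,4] [1,8] [5,10] [9,13] [15,16] [15,21] [25,26] [26,27]
{[0,3],[2,4],[1,8]} hit by 3; {[5,10],[9,13]} hit by 10; {[15,16],[15,21]} hit by 16; {[25,26],[26,27]} hit by 26.
Points: 3, 10, 16, 26 (4 total).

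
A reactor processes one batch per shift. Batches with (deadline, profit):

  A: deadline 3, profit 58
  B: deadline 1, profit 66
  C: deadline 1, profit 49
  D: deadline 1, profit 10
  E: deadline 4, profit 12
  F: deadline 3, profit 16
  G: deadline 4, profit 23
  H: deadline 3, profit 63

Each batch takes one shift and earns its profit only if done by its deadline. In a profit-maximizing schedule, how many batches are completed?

4

Take jobs in profit order; each goes to the latest open slot no later than its deadline.
Profit order: B=66 H=63 A=58 C=49 G=23 F=16 E=12 D=10
Assign: B→slot 1, H→slot 3, A→slot 2, C skipped, G→slot 4, F skipped, E skipped, D skipped.
Slots: [1:B] [2:A] [3:H] [4:G]
4 of 8 scheduled.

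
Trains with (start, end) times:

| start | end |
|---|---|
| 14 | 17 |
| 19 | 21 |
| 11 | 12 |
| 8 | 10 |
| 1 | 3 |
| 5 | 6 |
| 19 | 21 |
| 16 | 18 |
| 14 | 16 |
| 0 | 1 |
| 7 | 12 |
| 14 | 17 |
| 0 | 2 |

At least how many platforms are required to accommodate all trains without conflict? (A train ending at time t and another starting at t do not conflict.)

Events (time:±→running): 0:+→1 0:+→2 1:-→1 1:+→2 2:-→1 3:-→0 5:+→1 6:-→0 7:+→1 8:+→2 10:-→1 11:+→2 12:-→1 12:-→0 14:+→1 14:+→2 14:+→3 … peak 3.

3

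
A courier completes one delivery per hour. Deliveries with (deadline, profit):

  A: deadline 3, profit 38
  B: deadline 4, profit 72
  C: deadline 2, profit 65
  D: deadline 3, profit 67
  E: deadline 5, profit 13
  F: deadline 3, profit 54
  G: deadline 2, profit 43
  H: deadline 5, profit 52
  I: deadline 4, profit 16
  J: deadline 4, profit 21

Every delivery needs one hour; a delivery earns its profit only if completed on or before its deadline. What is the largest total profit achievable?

Sort by profit descending; place each in the latest free slot ≤ its deadline.
Profit order: B=72 D=67 C=65 F=54 H=52 G=43 A=38 J=21 I=16 E=13
Assign: B→slot 4, D→slot 3, C→slot 2, F→slot 1, H→slot 5, G skipped, A skipped, J skipped, I skipped, E skipped.
Slots: [1:F] [2:C] [3:D] [4:B] [5:H]
Profit = 54 + 65 + 67 + 72 + 52 = 310

310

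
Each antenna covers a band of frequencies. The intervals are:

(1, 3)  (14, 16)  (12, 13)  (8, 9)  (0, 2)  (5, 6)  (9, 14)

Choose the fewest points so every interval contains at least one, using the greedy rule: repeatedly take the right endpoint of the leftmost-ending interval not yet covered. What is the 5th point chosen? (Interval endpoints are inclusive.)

Sorted: [0,2] [1,3] [5,6] [8,9] [12,13] [9,14] [14,16]
{[0,2],[1,3]} hit by 2; {[5,6]} hit by 6; {[8,9]} hit by 9; {[12,13],[9,14]} hit by 13; {[14,16]} hit by 16.
Points: 2, 6, 9, 13, 16 (5 total).

16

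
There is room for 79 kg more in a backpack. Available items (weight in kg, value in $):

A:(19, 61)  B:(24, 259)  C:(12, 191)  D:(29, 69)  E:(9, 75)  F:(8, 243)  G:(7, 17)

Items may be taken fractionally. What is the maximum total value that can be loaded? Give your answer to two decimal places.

846.00

Greedy by value/weight ratio, highest first.
Ratios (sorted): F 30.38, C 15.92, B 10.79, E 8.33, A 3.21, G 2.43, D 2.38
take F (8 @ 243); take C (12 @ 191); take B (24 @ 259); take E (9 @ 75); take A (19 @ 61); take G (7 @ 17). Capacity used 79/79.
Total value = 846.00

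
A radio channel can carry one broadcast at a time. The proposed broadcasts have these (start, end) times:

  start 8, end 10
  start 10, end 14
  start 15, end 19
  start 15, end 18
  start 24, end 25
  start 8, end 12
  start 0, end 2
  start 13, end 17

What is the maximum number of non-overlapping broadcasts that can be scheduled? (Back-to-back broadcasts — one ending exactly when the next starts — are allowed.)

5

By end time: (0,2), (8,10), (8,12), (10,14), (13,17), (15,18), (15,19), (24,25).
Pick (0,2); next start ≥ 2 → (8,10); next start ≥ 10 → (10,14); next start ≥ 14 → (15,18); next start ≥ 18 → (24,25).
Selected 5 broadcasts.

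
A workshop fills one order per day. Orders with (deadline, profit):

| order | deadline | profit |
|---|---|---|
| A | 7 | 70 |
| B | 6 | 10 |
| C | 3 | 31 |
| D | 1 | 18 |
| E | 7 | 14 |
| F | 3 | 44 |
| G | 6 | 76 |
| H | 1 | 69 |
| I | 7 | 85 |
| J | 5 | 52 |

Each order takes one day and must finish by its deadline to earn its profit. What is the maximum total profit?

427

Sort by profit descending; place each in the latest free slot ≤ its deadline.
Profit order: I=85 G=76 A=70 H=69 J=52 F=44 C=31 D=18 E=14 B=10
Assign: I→slot 7, G→slot 6, A→slot 5, H→slot 1, J→slot 4, F→slot 3, C→slot 2, D skipped, E skipped, B skipped.
Slots: [1:H] [2:C] [3:F] [4:J] [5:A] [6:G] [7:I]
Profit = 69 + 31 + 44 + 52 + 70 + 76 + 85 = 427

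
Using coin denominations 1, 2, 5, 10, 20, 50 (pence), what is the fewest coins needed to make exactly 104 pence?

4

Use the largest denomination that fits, subtract, and repeat.
104 = 2×50 + 2×2
Total coins = 2 + 2 = 4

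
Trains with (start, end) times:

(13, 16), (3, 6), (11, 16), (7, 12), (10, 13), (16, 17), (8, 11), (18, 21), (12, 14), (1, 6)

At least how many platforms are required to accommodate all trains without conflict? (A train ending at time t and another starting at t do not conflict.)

3

starts: [1, 3, 7, 8, 10, 11, 12, 13, 16, 18]
ends:   [6, 6, 11, 12, 13, 14, 16, 16, 17, 21]
s1→1 s3→2 e6→1 e6→0 s7→1 s8→2 s10→3  — peak 3.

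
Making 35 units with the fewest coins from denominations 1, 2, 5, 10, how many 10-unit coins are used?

Use the largest denomination that fits, subtract, and repeat.
35 − 3×10→5 − 1×5→0
Count of 10: 3

3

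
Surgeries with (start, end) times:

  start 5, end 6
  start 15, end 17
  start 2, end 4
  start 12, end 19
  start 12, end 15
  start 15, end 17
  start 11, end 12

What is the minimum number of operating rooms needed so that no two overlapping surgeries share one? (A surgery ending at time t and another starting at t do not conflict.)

3

Count concurrent intervals with a sweep; the peak is the room count.
Events (time:±→running): 2:+→1 4:-→0 5:+→1 6:-→0 11:+→1 12:-→0 12:+→1 12:+→2 15:-→1 15:+→2 15:+→3 … peak 3.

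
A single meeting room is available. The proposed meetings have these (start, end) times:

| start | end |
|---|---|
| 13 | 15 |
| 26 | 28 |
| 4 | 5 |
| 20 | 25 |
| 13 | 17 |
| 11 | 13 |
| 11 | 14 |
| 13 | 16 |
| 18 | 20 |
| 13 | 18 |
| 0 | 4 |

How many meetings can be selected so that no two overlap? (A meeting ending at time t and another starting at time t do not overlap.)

7

Sorted by end: (0,4)  (4,5)  (11,13)  (11,14)  (13,15)  (13,16)  (13,17)  (13,18)  (18,20)  (20,25)  (26,28)
take (0,4); take (4,5); take (11,13); skip (11,14); take (13,15); take (18,20); take (20,25); take (26,28).
Selected 7 meetings.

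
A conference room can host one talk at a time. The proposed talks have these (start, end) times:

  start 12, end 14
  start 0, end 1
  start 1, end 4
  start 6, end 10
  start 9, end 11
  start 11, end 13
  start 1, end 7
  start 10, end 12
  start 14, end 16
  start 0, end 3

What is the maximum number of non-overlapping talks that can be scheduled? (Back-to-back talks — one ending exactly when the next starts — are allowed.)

Sort by end time and greedily take each interval whose start is ≥ the last chosen end.
Sorted by end: (0,1)  (0,3)  (1,4)  (1,7)  (6,10)  (9,11)  (10,12)  (11,13)  (12,14)  (14,16)
take (0,1); skip (0,3); take (1,4); take (6,10); skip (9,11); take (10,12); take (12,14); take (14,16).
Selected 6 talks.

6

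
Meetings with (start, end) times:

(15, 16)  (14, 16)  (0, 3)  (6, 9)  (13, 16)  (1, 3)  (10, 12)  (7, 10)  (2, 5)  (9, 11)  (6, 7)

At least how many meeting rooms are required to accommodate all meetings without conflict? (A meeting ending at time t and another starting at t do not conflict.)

Events (time:±→running): 0:+→1 1:+→2 2:+→3 … peak 3.

3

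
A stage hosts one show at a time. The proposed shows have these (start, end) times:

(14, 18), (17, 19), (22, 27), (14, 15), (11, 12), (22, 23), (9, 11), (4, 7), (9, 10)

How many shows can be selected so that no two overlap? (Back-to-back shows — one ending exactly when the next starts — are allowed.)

Sorted by end: (4,7)  (9,10)  (9,11)  (11,12)  (14,15)  (14,18)  (17,19)  (22,23)  (22,27)
take (4,7); take (9,10); take (11,12); take (14,15); take (17,19); take (22,23); skip (22,27).
Selected 6 shows.

6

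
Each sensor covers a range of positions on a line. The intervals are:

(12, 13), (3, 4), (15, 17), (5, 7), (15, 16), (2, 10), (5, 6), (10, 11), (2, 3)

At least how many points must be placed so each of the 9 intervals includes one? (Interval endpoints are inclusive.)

5

By right end: [2,3]  [3,4]  [5,6]  [5,7]  [2,10]  [10,11]  [12,13]  [15,16]  [15,17]
[2,3] uncovered → point at 3; [5,6] uncovered → point at 6; [10,11] uncovered → point at 11; [12,13] uncovered → point at 13; [15,16] uncovered → point at 16.
Points: 3, 6, 11, 13, 16 (5 total).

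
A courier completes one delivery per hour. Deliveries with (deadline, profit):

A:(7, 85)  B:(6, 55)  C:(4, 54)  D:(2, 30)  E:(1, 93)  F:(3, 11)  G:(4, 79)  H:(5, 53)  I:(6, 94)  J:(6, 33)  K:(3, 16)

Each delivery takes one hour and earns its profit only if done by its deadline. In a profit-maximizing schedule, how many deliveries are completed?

Profit order: I=94 E=93 A=85 G=79 B=55 C=54 H=53 J=33 D=30 K=16 F=11
Assign: I→slot 6, E→slot 1, A→slot 7, G→slot 4, B→slot 5, C→slot 3, H→slot 2, J skipped, D skipped, K skipped, F skipped.
Slots: [1:E] [2:H] [3:C] [4:G] [5:B] [6:I] [7:A]
7 of 11 scheduled.

7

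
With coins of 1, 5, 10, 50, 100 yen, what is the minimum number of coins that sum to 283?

9

Use the largest denomination that fits, subtract, and repeat.
283 = 2×100 + 1×50 + 3×10 + 3×1
Total coins = 2 + 1 + 3 + 3 = 9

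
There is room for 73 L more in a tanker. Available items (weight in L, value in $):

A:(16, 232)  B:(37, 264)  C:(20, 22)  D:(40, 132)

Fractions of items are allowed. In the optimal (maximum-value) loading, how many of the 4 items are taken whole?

Sort by value per unit weight and fill in that order.
Order: A (232/16=14.50) > B (264/37=7.14) > D (132/40=3.30) > C (22/20=1.10)
Fill: take A (16 @ 232) → take B (37 @ 264) → take 20/40 of D → 66.00; 73/73 used.
2 item(s) taken whole; one partial (take 20/40 of D).

2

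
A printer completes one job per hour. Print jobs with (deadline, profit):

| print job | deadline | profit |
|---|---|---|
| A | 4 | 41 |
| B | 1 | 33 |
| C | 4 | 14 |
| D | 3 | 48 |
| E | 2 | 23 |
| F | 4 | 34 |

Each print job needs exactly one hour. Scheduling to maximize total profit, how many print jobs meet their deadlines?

4

Profit order: D=48 A=41 F=34 B=33 E=23 C=14
Assign: D→slot 3, A→slot 4, F→slot 2, B→slot 1, E skipped, C skipped.
Slots: [1:B] [2:F] [3:D] [4:A]
4 of 6 scheduled.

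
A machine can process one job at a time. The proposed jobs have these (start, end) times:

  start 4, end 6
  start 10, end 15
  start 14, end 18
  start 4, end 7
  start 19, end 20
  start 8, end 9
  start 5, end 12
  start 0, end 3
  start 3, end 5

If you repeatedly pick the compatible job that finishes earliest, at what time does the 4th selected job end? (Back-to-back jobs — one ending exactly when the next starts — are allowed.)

Order by finish time; keep every interval that doesn't clash with the previous kept one.
By end time: (0,3), (3,5), (4,6), (4,7), (8,9), (5,12), (10,15), (14,18), (19,20).
Pick (0,3); next start ≥ 3 → (3,5); next start ≥ 5 → (8,9); next start ≥ 9 → (10,15); next start ≥ 15 → (19,20).
Selected: (0,3) (3,5) (8,9) (10,15) (19,20)

15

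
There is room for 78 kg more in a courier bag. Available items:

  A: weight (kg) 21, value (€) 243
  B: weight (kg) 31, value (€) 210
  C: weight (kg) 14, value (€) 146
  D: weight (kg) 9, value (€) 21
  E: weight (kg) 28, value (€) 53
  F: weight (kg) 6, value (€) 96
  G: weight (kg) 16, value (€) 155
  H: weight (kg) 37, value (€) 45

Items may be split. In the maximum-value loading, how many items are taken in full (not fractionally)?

4

Greedy by value/weight ratio, highest first.
Order: F (96/6=16.00) > A (243/21=11.57) > C (146/14=10.43) > G (155/16=9.69) > B (210/31=6.77) > D (21/9=2.33) > E (53/28=1.89) > H (45/37=1.22)
Fill: take F (6 @ 96) → take A (21 @ 243) → take C (14 @ 146) → take G (16 @ 155) → take 21/31 of B → 142.26; 78/78 used.
4 item(s) taken whole; one partial (take 21/31 of B).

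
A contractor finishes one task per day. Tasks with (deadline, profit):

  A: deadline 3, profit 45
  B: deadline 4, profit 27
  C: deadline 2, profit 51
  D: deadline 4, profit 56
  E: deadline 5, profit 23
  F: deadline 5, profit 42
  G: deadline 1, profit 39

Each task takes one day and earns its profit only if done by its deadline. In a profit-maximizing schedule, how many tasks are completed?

Take jobs in profit order; each goes to the latest open slot no later than its deadline.
Profit order: D=56 C=51 A=45 F=42 G=39 B=27 E=23
Assign: D→slot 4, C→slot 2, A→slot 3, F→slot 5, G→slot 1, B skipped, E skipped.
Slots: [1:G] [2:C] [3:A] [4:D] [5:F]
5 of 7 scheduled.

5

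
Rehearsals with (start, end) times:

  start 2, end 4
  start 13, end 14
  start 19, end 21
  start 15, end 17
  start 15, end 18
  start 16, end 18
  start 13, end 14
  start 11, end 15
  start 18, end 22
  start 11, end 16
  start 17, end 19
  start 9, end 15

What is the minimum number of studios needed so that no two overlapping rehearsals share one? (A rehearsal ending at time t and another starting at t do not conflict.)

5

The answer is the maximum number of intervals overlapping at any instant.
Events (time:±→running): 2:+→1 4:-→0 9:+→1 11:+→2 11:+→3 13:+→4 13:+→5 … peak 5.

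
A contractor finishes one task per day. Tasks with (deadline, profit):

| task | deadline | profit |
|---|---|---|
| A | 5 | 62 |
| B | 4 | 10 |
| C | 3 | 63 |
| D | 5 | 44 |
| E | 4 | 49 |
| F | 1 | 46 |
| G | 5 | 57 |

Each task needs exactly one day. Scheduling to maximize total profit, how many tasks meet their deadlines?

5

Sort by profit descending; place each in the latest free slot ≤ its deadline.
Profit order: C=63 A=62 G=57 E=49 F=46 D=44 B=10
Assign: C→slot 3, A→slot 5, G→slot 4, E→slot 2, F→slot 1, D skipped, B skipped.
Slots: [1:F] [2:E] [3:C] [4:G] [5:A]
5 of 7 scheduled.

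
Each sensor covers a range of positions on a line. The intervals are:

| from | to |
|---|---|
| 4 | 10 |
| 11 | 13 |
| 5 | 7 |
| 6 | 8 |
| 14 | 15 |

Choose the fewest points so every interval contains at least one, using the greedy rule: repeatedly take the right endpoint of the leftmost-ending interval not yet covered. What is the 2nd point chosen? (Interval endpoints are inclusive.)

13

Sorted: [5,7] [6,8] [4,10] [11,13] [14,15]
{[5,7],[6,8],[4,10]} hit by 7; {[11,13]} hit by 13; {[14,15]} hit by 15.
Points: 7, 13, 15 (3 total).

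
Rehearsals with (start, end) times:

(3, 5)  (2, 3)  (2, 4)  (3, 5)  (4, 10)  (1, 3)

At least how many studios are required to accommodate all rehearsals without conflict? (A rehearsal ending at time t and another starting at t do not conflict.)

starts: [1, 2, 2, 3, 3, 4]
ends:   [3, 3, 4, 5, 5, 10]
s1→1 s2→2 s2→3  — peak 3.

3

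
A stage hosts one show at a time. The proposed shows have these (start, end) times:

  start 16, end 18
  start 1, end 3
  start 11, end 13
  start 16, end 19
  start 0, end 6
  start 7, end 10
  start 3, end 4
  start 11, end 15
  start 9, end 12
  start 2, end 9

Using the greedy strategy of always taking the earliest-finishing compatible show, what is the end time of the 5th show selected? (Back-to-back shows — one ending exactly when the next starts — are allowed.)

By end time: (1,3), (3,4), (0,6), (2,9), (7,10), (9,12), (11,13), (11,15), (16,18), (16,19).
Pick (1,3); next start ≥ 3 → (3,4); next start ≥ 4 → (7,10); next start ≥ 10 → (11,13); next start ≥ 13 → (16,18).
Selected: (1,3) (3,4) (7,10) (11,13) (16,18)

18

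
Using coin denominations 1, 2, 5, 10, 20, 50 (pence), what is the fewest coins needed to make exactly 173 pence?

6

Greedy: take as many of the largest coin as possible, then repeat with the remainder.
173 = 3×50 + 1×20 + 1×2 + 1×1
Total coins = 3 + 1 + 1 + 1 = 6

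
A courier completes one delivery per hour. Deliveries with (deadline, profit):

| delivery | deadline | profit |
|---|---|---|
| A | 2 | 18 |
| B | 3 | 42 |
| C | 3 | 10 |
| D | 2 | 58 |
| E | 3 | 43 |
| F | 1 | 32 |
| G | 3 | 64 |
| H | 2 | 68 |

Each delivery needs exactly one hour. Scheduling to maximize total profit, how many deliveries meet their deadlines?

3

Take jobs in profit order; each goes to the latest open slot no later than its deadline.
By profit: H(d2,68), G(d3,64), D(d2,58), E(d3,43), B(d3,42), F(d1,32), A(d2,18), C(d3,10)
H→slot 2; G→slot 3; D→slot 1; E skipped; B skipped; F skipped; A skipped; C skipped.
3 of 8 scheduled.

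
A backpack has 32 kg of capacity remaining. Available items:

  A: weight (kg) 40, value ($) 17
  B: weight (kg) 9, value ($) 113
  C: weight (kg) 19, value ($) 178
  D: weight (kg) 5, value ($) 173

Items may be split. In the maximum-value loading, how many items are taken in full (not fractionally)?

2

Greedy by value/weight ratio, highest first.
Ratios (sorted): D 34.60, B 12.56, C 9.37, A 0.42
take D (5 @ 173); take B (9 @ 113); take 18/19 of C → 168.63. Capacity used 32/32.
2 item(s) taken whole; one partial (take 18/19 of C).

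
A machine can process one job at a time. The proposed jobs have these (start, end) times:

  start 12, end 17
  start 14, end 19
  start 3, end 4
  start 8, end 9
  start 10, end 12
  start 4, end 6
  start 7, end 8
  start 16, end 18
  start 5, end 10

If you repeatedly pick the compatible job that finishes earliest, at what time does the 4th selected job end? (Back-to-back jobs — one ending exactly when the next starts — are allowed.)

Sort by end time and greedily take each interval whose start is ≥ the last chosen end.
By end time: (3,4), (4,6), (7,8), (8,9), (5,10), (10,12), (12,17), (16,18), (14,19).
Pick (3,4); next start ≥ 4 → (4,6); next start ≥ 6 → (7,8); next start ≥ 8 → (8,9); next start ≥ 9 → (10,12); next start ≥ 12 → (12,17).
Selected: (3,4) (4,6) (7,8) (8,9) (10,12) (12,17)

9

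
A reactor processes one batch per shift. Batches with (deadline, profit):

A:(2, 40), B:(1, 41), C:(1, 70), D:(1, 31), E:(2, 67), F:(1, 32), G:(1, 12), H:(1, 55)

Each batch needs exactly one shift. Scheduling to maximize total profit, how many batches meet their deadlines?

2

By profit: C(d1,70), E(d2,67), H(d1,55), B(d1,41), A(d2,40), F(d1,32), D(d1,31), G(d1,12)
C→slot 1; E→slot 2; H skipped; B skipped; A skipped; F skipped; D skipped; G skipped.
2 of 8 scheduled.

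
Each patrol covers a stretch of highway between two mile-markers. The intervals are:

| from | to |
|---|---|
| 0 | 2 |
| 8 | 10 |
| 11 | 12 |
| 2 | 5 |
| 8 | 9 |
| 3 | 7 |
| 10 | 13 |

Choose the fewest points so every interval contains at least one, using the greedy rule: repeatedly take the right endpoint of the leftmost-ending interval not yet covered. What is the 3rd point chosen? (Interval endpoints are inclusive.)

Sort by right endpoint; whenever an interval is uncovered, place a point at its right end.
Sorted: [0,2] [2,5] [3,7] [8,9] [8,10] [11,12] [10,13]
{[0,2],[2,5]} hit by 2; {[3,7]} hit by 7; {[8,9],[8,10]} hit by 9; {[11,12],[10,13]} hit by 12.
Points: 2, 7, 9, 12 (4 total).

9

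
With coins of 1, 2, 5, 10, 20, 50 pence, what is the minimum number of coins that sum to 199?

8

Use the largest denomination that fits, subtract, and repeat.
199 = 3×50 + 2×20 + 1×5 + 2×2
Total coins = 3 + 2 + 1 + 2 = 8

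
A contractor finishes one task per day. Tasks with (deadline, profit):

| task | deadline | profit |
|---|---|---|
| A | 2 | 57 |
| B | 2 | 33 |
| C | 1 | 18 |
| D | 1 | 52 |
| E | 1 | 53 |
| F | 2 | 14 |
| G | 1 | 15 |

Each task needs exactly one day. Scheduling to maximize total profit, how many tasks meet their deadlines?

2

Sort by profit descending; place each in the latest free slot ≤ its deadline.
By profit: A(d2,57), E(d1,53), D(d1,52), B(d2,33), C(d1,18), G(d1,15), F(d2,14)
A→slot 2; E→slot 1; D skipped; B skipped; C skipped; G skipped; F skipped.
2 of 7 scheduled.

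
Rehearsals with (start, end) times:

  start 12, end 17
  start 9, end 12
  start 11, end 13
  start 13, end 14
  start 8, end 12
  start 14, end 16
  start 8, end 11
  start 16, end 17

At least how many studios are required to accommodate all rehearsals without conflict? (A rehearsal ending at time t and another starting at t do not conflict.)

starts: [8, 8, 9, 11, 12, 13, 14, 16]
ends:   [11, 12, 12, 13, 14, 16, 17, 17]
s8→1 s8→2 s9→3  — peak 3.

3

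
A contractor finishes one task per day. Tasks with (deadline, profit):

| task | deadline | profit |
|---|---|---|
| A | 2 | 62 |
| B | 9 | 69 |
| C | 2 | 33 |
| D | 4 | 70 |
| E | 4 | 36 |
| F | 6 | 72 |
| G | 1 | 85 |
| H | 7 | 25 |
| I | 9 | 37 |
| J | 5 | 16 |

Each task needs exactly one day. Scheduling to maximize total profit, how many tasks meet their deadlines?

By profit: G(d1,85), F(d6,72), D(d4,70), B(d9,69), A(d2,62), I(d9,37), E(d4,36), C(d2,33), H(d7,25), J(d5,16)
G→slot 1; F→slot 6; D→slot 4; B→slot 9; A→slot 2; I→slot 8; E→slot 3; C skipped; H→slot 7; J→slot 5.
9 of 10 scheduled.

9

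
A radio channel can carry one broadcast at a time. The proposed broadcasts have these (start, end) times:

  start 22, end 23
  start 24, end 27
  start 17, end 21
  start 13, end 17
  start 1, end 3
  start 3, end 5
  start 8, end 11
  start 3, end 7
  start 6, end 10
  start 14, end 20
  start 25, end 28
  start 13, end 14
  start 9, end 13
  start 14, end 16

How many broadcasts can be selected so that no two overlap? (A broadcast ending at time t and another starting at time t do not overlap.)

8

Greedy by earliest finish: after sorting by end time, pick each interval compatible with the last pick.
Sorted by end: (1,3)  (3,5)  (3,7)  (6,10)  (8,11)  (9,13)  (13,14)  (14,16)  (13,17)  (14,20)  (17,21)  (22,23)  (24,27)  (25,28)
take (1,3); take (3,5); skip (3,7); take (6,10); take (13,14); take (14,16); skip (13,17); take (17,21); take (22,23); take (24,27); skip (25,28).
Selected 8 broadcasts.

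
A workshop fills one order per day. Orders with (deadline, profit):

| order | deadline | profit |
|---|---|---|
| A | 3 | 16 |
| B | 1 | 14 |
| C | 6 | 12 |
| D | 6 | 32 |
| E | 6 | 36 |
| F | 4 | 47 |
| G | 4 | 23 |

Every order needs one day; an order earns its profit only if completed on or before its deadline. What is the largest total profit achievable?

168

Take jobs in profit order; each goes to the latest open slot no later than its deadline.
Profit order: F=47 E=36 D=32 G=23 A=16 B=14 C=12
Assign: F→slot 4, E→slot 6, D→slot 5, G→slot 3, A→slot 2, B→slot 1, C skipped.
Slots: [1:B] [2:A] [3:G] [4:F] [5:D] [6:E]
Profit = 14 + 16 + 23 + 47 + 32 + 36 = 168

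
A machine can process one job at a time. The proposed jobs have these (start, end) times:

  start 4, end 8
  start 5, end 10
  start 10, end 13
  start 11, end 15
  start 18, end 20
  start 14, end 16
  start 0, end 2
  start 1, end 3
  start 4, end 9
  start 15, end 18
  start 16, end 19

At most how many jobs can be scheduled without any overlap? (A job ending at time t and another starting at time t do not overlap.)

Sorted by end: (0,2)  (1,3)  (4,8)  (4,9)  (5,10)  (10,13)  (11,15)  (14,16)  (15,18)  (16,19)  (18,20)
take (0,2); take (4,8); take (10,13); take (14,16); skip (15,18); take (16,19).
Selected 5 jobs.

5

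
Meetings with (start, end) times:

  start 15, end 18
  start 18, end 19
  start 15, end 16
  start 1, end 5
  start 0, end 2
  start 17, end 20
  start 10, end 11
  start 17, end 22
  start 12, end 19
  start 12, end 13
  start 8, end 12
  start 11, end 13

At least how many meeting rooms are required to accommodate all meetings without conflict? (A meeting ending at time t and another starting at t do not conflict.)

4

The answer is the maximum number of intervals overlapping at any instant.
Events (time:±→running): 0:+→1 1:+→2 2:-→1 5:-→0 8:+→1 10:+→2 11:-→1 11:+→2 12:-→1 12:+→2 12:+→3 13:-→2 13:-→1 15:+→2 15:+→3 16:-→2 17:+→3 17:+→4 … peak 4.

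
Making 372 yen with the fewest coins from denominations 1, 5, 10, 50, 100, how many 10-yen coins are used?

2

372 − 3×100→72 − 1×50→22 − 2×10→2 − 2×1→0
Count of 10: 2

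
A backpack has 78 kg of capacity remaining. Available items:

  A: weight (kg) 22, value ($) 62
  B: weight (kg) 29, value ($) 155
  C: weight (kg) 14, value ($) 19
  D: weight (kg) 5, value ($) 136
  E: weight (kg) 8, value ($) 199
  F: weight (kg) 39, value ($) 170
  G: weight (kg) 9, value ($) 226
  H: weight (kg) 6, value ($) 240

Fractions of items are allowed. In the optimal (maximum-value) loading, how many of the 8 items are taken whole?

Ratios (sorted): H 40.00, D 27.20, G 25.11, E 24.88, B 5.34, F 4.36, A 2.82, C 1.36
take H (6 @ 240); take D (5 @ 136); take G (9 @ 226); take E (8 @ 199); take B (29 @ 155); take 21/39 of F → 91.54. Capacity used 78/78.
5 item(s) taken whole; one partial (take 21/39 of F).

5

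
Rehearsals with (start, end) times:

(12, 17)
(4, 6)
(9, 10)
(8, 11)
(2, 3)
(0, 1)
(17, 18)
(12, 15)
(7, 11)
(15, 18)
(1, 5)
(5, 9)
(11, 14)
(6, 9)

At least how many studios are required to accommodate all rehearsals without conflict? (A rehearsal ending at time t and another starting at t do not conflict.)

4

Count concurrent intervals with a sweep; the peak is the room count.
starts: [0, 1, 2, 4, 5, 6, 7, 8, 9, 11, 12, 12, 15, 17]
ends:   [1, 3, 5, 6, 9, 9, 10, 11, 11, 14, 15, 17, 18, 18]
s0→1 e1→0 s1→1 s2→2 e3→1 s4→2 e5→1 s5→2 e6→1 s6→2 s7→3 s8→4  — peak 4.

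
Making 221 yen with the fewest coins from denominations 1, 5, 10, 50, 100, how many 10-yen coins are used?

2

Greedy: take as many of the largest coin as possible, then repeat with the remainder.
221 − 2×100→21 − 2×10→1 − 1×1→0
Count of 10: 2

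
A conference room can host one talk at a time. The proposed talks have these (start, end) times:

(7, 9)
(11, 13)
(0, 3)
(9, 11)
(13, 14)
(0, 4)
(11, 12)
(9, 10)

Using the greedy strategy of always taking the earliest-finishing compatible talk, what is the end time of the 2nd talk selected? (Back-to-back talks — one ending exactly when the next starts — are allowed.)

Sort by end time and greedily take each interval whose start is ≥ the last chosen end.
By end time: (0,3), (0,4), (7,9), (9,10), (9,11), (11,12), (11,13), (13,14).
Pick (0,3); next start ≥ 3 → (7,9); next start ≥ 9 → (9,10); next start ≥ 10 → (11,12); next start ≥ 12 → (13,14).
Selected: (0,3) (7,9) (9,10) (11,12) (13,14)

9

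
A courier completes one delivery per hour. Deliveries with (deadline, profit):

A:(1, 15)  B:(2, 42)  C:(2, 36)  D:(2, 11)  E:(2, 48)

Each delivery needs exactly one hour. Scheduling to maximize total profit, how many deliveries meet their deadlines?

2

Sort by profit descending; place each in the latest free slot ≤ its deadline.
By profit: E(d2,48), B(d2,42), C(d2,36), A(d1,15), D(d2,11)
E→slot 2; B→slot 1; C skipped; A skipped; D skipped.
2 of 5 scheduled.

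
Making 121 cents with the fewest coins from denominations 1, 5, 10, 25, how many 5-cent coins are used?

0

121 − 4×25→21 − 2×10→1 − 1×1→0
Count of 5: 0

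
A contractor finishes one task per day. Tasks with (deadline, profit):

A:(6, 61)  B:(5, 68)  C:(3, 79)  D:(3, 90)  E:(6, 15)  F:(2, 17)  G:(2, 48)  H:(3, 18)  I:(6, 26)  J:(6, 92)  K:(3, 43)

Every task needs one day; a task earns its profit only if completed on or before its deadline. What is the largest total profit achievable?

438

Take jobs in profit order; each goes to the latest open slot no later than its deadline.
Profit order: J=92 D=90 C=79 B=68 A=61 G=48 K=43 I=26 H=18 F=17 E=15
Assign: J→slot 6, D→slot 3, C→slot 2, B→slot 5, A→slot 4, G→slot 1, K skipped, I skipped, H skipped, F skipped, E skipped.
Slots: [1:G] [2:C] [3:D] [4:A] [5:B] [6:J]
Profit = 48 + 79 + 90 + 61 + 68 + 92 = 438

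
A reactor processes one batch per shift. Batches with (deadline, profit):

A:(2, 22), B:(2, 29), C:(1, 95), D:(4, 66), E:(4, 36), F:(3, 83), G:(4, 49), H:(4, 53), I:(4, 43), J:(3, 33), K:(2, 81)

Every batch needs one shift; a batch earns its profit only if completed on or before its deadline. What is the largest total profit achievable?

By profit: C(d1,95), F(d3,83), K(d2,81), D(d4,66), H(d4,53), G(d4,49), I(d4,43), E(d4,36), J(d3,33), B(d2,29), A(d2,22)
C→slot 1; F→slot 3; K→slot 2; D→slot 4; H skipped; G skipped; I skipped; E skipped; J skipped; B skipped; A skipped.
Profit = 95 + 81 + 83 + 66 = 325

325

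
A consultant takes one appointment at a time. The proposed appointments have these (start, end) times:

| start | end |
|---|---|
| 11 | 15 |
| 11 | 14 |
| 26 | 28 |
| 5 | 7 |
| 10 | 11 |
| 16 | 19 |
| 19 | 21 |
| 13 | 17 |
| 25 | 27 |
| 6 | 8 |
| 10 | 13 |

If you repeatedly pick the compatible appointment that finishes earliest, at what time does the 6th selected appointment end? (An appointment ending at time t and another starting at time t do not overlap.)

Sorted by end: (5,7)  (6,8)  (10,11)  (10,13)  (11,14)  (11,15)  (13,17)  (16,19)  (19,21)  (25,27)  (26,28)
take (5,7); take (10,11); take (11,14); take (16,19); take (19,21); take (25,27); skip (26,28).
Selected: (5,7) (10,11) (11,14) (16,19) (19,21) (25,27)

27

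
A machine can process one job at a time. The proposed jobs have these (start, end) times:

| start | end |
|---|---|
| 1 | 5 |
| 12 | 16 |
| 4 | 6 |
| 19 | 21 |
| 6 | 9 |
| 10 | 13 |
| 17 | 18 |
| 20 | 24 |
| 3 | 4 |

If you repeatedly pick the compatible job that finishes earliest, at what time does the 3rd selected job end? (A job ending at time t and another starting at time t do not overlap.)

Greedy by earliest finish: after sorting by end time, pick each interval compatible with the last pick.
By end time: (3,4), (1,5), (4,6), (6,9), (10,13), (12,16), (17,18), (19,21), (20,24).
Pick (3,4); next start ≥ 4 → (4,6); next start ≥ 6 → (6,9); next start ≥ 9 → (10,13); next start ≥ 13 → (17,18); next start ≥ 18 → (19,21).
Selected: (3,4) (4,6) (6,9) (10,13) (17,18) (19,21)

9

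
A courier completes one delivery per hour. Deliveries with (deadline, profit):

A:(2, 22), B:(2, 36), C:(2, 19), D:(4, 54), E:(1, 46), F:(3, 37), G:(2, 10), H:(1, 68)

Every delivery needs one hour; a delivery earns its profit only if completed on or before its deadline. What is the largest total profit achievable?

195

By profit: H(d1,68), D(d4,54), E(d1,46), F(d3,37), B(d2,36), A(d2,22), C(d2,19), G(d2,10)
H→slot 1; D→slot 4; E skipped; F→slot 3; B→slot 2; A skipped; C skipped; G skipped.
Profit = 68 + 36 + 37 + 54 = 195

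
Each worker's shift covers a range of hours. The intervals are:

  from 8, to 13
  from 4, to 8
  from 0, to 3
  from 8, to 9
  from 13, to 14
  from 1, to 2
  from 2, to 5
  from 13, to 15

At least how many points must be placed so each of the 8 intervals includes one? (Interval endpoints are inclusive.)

By right end: [1,2]  [0,3]  [2,5]  [4,8]  [8,9]  [8,13]  [13,14]  [13,15]
[1,2] uncovered → point at 2; [4,8] uncovered → point at 8; [13,14] uncovered → point at 14.
Points: 2, 8, 14 (3 total).

3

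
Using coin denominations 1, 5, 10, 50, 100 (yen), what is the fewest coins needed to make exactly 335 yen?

7

Greedy: take as many of the largest coin as possible, then repeat with the remainder.
335 − 3×100→35 − 3×10→5 − 1×5→0
Total coins = 3 + 3 + 1 = 7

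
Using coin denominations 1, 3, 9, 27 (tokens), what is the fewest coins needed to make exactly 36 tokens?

36 = 1×27 + 1×9
Total coins = 1 + 1 = 2

2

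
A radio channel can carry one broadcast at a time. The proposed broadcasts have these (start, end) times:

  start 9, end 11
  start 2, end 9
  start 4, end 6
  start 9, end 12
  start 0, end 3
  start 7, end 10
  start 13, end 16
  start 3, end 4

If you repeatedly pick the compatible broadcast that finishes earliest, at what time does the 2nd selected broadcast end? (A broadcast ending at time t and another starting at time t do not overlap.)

4

Sorted by end: (0,3)  (3,4)  (4,6)  (2,9)  (7,10)  (9,11)  (9,12)  (13,16)
take (0,3); take (3,4); take (4,6); take (7,10); take (13,16).
Selected: (0,3) (3,4) (4,6) (7,10) (13,16)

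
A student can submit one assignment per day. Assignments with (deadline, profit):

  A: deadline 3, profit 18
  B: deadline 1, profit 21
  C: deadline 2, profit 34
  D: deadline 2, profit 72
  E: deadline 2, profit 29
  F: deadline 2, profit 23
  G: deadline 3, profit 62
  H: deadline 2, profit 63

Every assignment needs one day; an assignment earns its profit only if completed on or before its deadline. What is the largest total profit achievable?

197

Sort by profit descending; place each in the latest free slot ≤ its deadline.
Profit order: D=72 H=63 G=62 C=34 E=29 F=23 B=21 A=18
Assign: D→slot 2, H→slot 1, G→slot 3, C skipped, E skipped, F skipped, B skipped, A skipped.
Slots: [1:H] [2:D] [3:G]
Profit = 63 + 72 + 62 = 197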